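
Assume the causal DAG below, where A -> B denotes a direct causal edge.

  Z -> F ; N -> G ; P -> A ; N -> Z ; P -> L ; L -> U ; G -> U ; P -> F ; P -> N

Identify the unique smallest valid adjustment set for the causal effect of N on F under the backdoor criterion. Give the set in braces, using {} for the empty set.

Variables eligible for adjustment (non-descendants of N, excluding N and F): {A, L, P}.
Backdoor paths from N to F:
  P1: N <- P -> F
The empty set is not sufficient: P1 (N <- P -> F) has no collider blocking it and no conditioned non-collider, so it is open.
Try {P}:
  P1: blocked at fork node P ∈ conditioning set.
{P} contains no descendant of N and blocks every backdoor path.
No other singleton works — e.g. {L} leaves P1 open — so {P} is the unique smallest valid adjustment set.

{P}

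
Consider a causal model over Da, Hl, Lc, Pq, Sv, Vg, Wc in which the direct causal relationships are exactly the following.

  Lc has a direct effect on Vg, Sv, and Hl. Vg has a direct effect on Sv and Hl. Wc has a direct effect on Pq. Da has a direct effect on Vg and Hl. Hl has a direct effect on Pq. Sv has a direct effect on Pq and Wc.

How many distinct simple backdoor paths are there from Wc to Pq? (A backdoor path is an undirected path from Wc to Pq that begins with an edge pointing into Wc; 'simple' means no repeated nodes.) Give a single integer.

A backdoor path from Wc to Pq is any simple undirected path whose first edge points into Wc (i.e. leaves Wc via a parent).
Parents of Wc: {Sv}.
Enumerating:
  P1: Wc <- Sv <- Lc -> Vg <- Da -> Hl -> Pq
  P2: Wc <- Sv <- Lc -> Vg -> Hl -> Pq
  P3: Wc <- Sv <- Lc -> Hl -> Pq
  P4: Wc <- Sv <- Vg <- Lc -> Hl -> Pq
  P5: Wc <- Sv <- Vg <- Da -> Hl -> Pq
  P6: Wc <- Sv <- Vg -> Hl -> Pq
  P7: Wc <- Sv -> Pq
That exhausts the simple backdoor paths. Count: 7.

7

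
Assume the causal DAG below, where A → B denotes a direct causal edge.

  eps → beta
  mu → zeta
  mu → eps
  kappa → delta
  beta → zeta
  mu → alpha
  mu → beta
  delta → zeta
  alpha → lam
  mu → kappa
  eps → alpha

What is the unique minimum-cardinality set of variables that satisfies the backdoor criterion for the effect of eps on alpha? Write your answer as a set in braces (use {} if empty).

Variables eligible for adjustment (non-descendants of eps, excluding eps and alpha): {delta, kappa, mu}.
Backdoor paths from eps to alpha:
  P1: eps <- mu -> alpha
The empty set is not sufficient: P1 (eps <- mu -> alpha) has no collider blocking it and no conditioned non-collider, so it is open.
Try {mu}:
  P1: blocked at fork node mu ∈ conditioning set.
{mu} contains no descendant of eps and blocks every backdoor path.
No other singleton works — e.g. {kappa} leaves P1 open — so {mu} is the unique smallest valid adjustment set.

{mu}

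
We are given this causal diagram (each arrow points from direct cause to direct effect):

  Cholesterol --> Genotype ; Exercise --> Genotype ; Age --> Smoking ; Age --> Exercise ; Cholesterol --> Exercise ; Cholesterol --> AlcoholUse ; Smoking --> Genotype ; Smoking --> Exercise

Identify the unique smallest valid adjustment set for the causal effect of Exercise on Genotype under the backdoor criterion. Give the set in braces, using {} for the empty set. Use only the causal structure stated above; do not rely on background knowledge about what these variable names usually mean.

{Cholesterol, Smoking}

Variables eligible for adjustment (non-descendants of Exercise, excluding Exercise and Genotype): {Age, AlcoholUse, Cholesterol, Smoking}.
Backdoor paths from Exercise to Genotype:
  P1: Exercise <- Cholesterol -> Genotype
  P2: Exercise <- Age -> Smoking -> Genotype
  P3: Exercise <- Smoking -> Genotype
The empty set is not sufficient: P1 (Exercise <- Cholesterol -> Genotype) has no collider blocking it and no conditioned non-collider, so it is open.
Try {Cholesterol, Smoking}:
  P1: blocked at fork node Cholesterol ∈ conditioning set.
  P2: blocked at chain node Smoking ∈ conditioning set.
  P3: blocked at fork node Smoking ∈ conditioning set.
{Cholesterol, Smoking} contains no descendant of Exercise and blocks every backdoor path.
Every element of {Cholesterol, Smoking} is needed (dropping Cholesterol leaves P1 open; dropping Smoking leaves P2 open), so no proper subset is valid.
Among all size-2 subsets of the eligible variables, only {Cholesterol, Smoking} blocks every backdoor path, so it is the unique smallest valid adjustment set.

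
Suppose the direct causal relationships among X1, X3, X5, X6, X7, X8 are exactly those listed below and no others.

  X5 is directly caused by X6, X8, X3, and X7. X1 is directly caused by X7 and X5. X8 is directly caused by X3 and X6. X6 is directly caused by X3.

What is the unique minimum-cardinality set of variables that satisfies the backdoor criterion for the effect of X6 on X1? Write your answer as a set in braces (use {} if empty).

{X3}

Variables eligible for adjustment (non-descendants of X6, excluding X6 and X1): {X3, X7}.
Backdoor paths from X6 to X1:
  P1: X6 <- X3 -> X8 -> X5 <- X7 -> X1
  P2: X6 <- X3 -> X8 -> X5 -> X1
  P3: X6 <- X3 -> X5 <- X7 -> X1
  P4: X6 <- X3 -> X5 -> X1
The empty set is not sufficient: P2 (X6 <- X3 -> X8 -> X5 -> X1) has no collider blocking it and no conditioned non-collider, so it is open.
Try {X3}:
  P1: blocked at fork node X3 ∈ conditioning set.
  P2: blocked at fork node X3 ∈ conditioning set.
  P3: blocked at fork node X3 ∈ conditioning set.
  P4: blocked at fork node X3 ∈ conditioning set.
{X3} contains no descendant of X6 and blocks every backdoor path.
No other singleton works — e.g. {X7} leaves P2 open — so {X3} is the unique smallest valid adjustment set.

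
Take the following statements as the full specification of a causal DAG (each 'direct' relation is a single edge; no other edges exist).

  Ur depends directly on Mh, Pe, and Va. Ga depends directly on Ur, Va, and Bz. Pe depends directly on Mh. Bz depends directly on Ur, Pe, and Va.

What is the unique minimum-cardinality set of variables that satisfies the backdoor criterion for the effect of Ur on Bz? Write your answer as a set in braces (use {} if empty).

{Pe, Va}

Variables eligible for adjustment (non-descendants of Ur, excluding Ur and Bz): {Mh, Pe, Va}.
Backdoor paths from Ur to Bz:
  P1: Ur <- Mh -> Pe -> Bz
  P2: Ur <- Pe -> Bz
  P3: Ur <- Va -> Bz
  P4: Ur <- Va -> Ga <- Bz
The empty set is not sufficient: P1 (Ur <- Mh -> Pe -> Bz) has no collider blocking it and no conditioned non-collider, so it is open.
Try {Pe, Va}:
  P1: blocked at chain node Pe ∈ conditioning set.
  P2: blocked at fork node Pe ∈ conditioning set.
  P3: blocked at fork node Va ∈ conditioning set.
  P4: blocked at fork node Va ∈ conditioning set.
{Pe, Va} contains no descendant of Ur and blocks every backdoor path.
Every element of {Pe, Va} is needed (dropping Pe leaves P1 open; dropping Va leaves P3 open), so no proper subset is valid.
Among all size-2 subsets of the eligible variables, only {Pe, Va} blocks every backdoor path, so it is the unique smallest valid adjustment set.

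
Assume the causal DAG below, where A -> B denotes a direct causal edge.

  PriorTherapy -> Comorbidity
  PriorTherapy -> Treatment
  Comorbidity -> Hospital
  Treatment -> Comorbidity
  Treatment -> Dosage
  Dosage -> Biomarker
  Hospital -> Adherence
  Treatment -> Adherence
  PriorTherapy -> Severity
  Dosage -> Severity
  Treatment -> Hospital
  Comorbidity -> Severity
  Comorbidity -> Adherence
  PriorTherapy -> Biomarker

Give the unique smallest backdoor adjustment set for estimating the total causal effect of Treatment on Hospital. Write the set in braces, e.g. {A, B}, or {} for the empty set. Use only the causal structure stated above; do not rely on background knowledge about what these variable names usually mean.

{PriorTherapy}

Variables eligible for adjustment (non-descendants of Treatment, excluding Treatment and Hospital): {PriorTherapy}.
Backdoor paths from Treatment to Hospital:
  P1: Treatment <- PriorTherapy -> Comorbidity -> Hospital
  P2: Treatment <- PriorTherapy -> Comorbidity -> Adherence <- Hospital
  P3: Treatment <- PriorTherapy -> Biomarker <- Dosage -> Severity <- Comorbidity -> Hospital
  P4: Treatment <- PriorTherapy -> Biomarker <- Dosage -> Severity <- Comorbidity -> Adherence <- Hospital
  P5: Treatment <- PriorTherapy -> Severity <- Comorbidity -> Hospital
  P6: Treatment <- PriorTherapy -> Severity <- Comorbidity -> Adherence <- Hospital
The empty set is not sufficient: P1 (Treatment <- PriorTherapy -> Comorbidity -> Hospital) has no collider blocking it and no conditioned non-collider, so it is open.
Try {PriorTherapy}:
  P1: blocked at fork node PriorTherapy ∈ conditioning set.
  P2: blocked at fork node PriorTherapy ∈ conditioning set.
  P3: blocked at fork node PriorTherapy ∈ conditioning set.
  P4: blocked at fork node PriorTherapy ∈ conditioning set.
  P5: blocked at fork node PriorTherapy ∈ conditioning set.
  P6: blocked at fork node PriorTherapy ∈ conditioning set.
{PriorTherapy} contains no descendant of Treatment and blocks every backdoor path.
{PriorTherapy} is the unique smallest valid adjustment set.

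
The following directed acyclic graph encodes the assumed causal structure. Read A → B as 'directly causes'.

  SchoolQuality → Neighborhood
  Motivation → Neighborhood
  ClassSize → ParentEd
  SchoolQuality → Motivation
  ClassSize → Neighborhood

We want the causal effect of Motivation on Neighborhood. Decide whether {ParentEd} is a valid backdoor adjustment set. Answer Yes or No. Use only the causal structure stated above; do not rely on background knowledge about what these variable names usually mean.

No

Backdoor paths from Motivation to Neighborhood (paths whose first edge points into Motivation):
  P1: Motivation <- SchoolQuality -> Neighborhood
Condition 1 (no descendant of Motivation in the set): holds — descendants of Motivation are {Neighborhood}; none are in {ParentEd}.
Condition 2 (every backdoor path blocked by {ParentEd}):
  P1: open — no interior node is in the conditioning set.
{ParentEd} does not satisfy the backdoor criterion.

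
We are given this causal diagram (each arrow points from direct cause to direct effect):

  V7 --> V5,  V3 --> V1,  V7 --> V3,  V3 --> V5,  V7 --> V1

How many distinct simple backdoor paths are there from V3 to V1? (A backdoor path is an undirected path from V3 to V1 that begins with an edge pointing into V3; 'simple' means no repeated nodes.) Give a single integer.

A backdoor path from V3 to V1 is any simple undirected path whose first edge points into V3 (i.e. leaves V3 via a parent).
Parents of V3: {V7}.
Enumerating:
  P1: V3 <- V7 -> V1
That exhausts the simple backdoor paths. Count: 1.

1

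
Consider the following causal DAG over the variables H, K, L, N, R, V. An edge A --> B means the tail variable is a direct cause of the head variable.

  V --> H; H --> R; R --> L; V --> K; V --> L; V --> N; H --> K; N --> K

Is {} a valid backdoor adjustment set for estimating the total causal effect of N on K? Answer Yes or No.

Backdoor paths from N to K (paths whose first edge points into N):
  P1: N <- V -> H -> K
  P2: N <- V -> L <- R <- H -> K
  P3: N <- V -> K
Condition 1 (no descendant of N in the set): holds — descendants of N are {K}; none are in {}.
Condition 2 (every backdoor path blocked by {}):
  P1: open — no interior node is in the conditioning set.
  P2: blocked at collider L (neither it nor any descendant is in the conditioning set).
  P3: open — no interior node is in the conditioning set.
{} does not satisfy the backdoor criterion.

No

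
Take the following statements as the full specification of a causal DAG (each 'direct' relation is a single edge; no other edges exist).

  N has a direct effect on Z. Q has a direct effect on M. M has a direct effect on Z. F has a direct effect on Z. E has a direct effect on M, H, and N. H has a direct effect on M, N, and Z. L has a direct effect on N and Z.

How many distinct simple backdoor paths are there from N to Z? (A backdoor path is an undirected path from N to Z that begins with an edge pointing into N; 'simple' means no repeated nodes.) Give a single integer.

8

A backdoor path from N to Z is any simple undirected path whose first edge points into N (i.e. leaves N via a parent).
Parents of N: {E, H, L}.
Enumerating:
  P1: N <- E -> H -> M -> Z
  P2: N <- E -> H -> Z
  P3: N <- E -> M <- H -> Z
  P4: N <- E -> M -> Z
  P5: N <- L -> Z
  P6: N <- H <- E -> M -> Z
  P7: N <- H -> M -> Z
  P8: N <- H -> Z
That exhausts the simple backdoor paths. Count: 8.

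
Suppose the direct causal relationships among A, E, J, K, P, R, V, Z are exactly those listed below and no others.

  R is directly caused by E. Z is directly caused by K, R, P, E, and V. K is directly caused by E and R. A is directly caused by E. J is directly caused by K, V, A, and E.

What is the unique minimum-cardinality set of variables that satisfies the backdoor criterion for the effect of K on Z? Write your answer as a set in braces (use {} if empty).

Variables eligible for adjustment (non-descendants of K, excluding K and Z): {A, E, P, R, V}.
Backdoor paths from K to Z:
  P1: K <- E -> A -> J <- V -> Z
  P2: K <- E -> R -> Z
  P3: K <- E -> J <- V -> Z
  P4: K <- E -> Z
  P5: K <- R <- E -> A -> J <- V -> Z
  P6: K <- R <- E -> J <- V -> Z
  P7: K <- R <- E -> Z
  P8: K <- R -> Z
The empty set is not sufficient: P2 (K <- E -> R -> Z) has no collider blocking it and no conditioned non-collider, so it is open.
Try {E, R}:
  P1: blocked at fork node E ∈ conditioning set.
  P2: blocked at fork node E ∈ conditioning set.
  P3: blocked at fork node E ∈ conditioning set.
  P4: blocked at fork node E ∈ conditioning set.
  P5: blocked at chain node R ∈ conditioning set.
  P6: blocked at chain node R ∈ conditioning set.
  P7: blocked at chain node R ∈ conditioning set.
  P8: blocked at fork node R ∈ conditioning set.
{E, R} contains no descendant of K and blocks every backdoor path.
Every element of {E, R} is needed (dropping E leaves P4 open; dropping R leaves P8 open), so no proper subset is valid.
Among all size-2 subsets of the eligible variables, only {E, R} blocks every backdoor path, so it is the unique smallest valid adjustment set.

{E, R}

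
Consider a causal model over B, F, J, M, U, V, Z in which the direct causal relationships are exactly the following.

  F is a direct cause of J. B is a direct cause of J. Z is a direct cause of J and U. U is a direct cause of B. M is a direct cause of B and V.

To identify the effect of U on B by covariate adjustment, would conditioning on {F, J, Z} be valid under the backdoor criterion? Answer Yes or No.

No

Backdoor paths from U to B (paths whose first edge points into U):
  P1: U <- Z -> J <- B
Condition 1 (no descendant of U in the set): FAILS — J is a descendant of U.
Condition 2 (every backdoor path blocked by {F, J, Z}):
  P1: blocked at fork node Z ∈ conditioning set.
{F, J, Z} does not satisfy the backdoor criterion.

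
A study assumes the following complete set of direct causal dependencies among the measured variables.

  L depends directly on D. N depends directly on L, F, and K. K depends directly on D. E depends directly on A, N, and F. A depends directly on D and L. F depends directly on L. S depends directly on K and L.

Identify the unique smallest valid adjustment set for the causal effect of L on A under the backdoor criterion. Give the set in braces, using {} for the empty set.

{D}

Variables eligible for adjustment (non-descendants of L, excluding L and A): {D, K}.
Backdoor paths from L to A:
  P1: L <- D -> K -> N <- F -> E <- A
  P2: L <- D -> K -> N -> E <- A
  P3: L <- D -> A
The empty set is not sufficient: P3 (L <- D -> A) has no collider blocking it and no conditioned non-collider, so it is open.
Try {D}:
  P1: blocked at fork node D ∈ conditioning set.
  P2: blocked at fork node D ∈ conditioning set.
  P3: blocked at fork node D ∈ conditioning set.
{D} contains no descendant of L and blocks every backdoor path.
No other singleton works — e.g. {K} leaves P3 open — so {D} is the unique smallest valid adjustment set.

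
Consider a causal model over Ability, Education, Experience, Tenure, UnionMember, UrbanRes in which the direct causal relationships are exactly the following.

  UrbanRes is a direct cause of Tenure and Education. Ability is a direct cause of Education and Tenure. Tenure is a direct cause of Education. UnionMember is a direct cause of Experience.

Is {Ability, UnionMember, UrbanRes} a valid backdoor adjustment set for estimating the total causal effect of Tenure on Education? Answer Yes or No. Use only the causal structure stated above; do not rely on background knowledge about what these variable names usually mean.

Backdoor paths from Tenure to Education (paths whose first edge points into Tenure):
  P1: Tenure <- UrbanRes -> Education
  P2: Tenure <- Ability -> Education
Condition 1 (no descendant of Tenure in the set): holds — descendants of Tenure are {Education}; none are in {Ability, UnionMember, UrbanRes}.
Condition 2 (every backdoor path blocked by {Ability, UnionMember, UrbanRes}):
  P1: blocked at fork node UrbanRes ∈ conditioning set.
  P2: blocked at fork node Ability ∈ conditioning set.
{Ability, UnionMember, UrbanRes} satisfies the backdoor criterion.

Yes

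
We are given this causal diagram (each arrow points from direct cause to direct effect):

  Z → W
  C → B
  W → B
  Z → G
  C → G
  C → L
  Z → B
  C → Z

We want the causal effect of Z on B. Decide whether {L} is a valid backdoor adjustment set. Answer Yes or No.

Backdoor paths from Z to B (paths whose first edge points into Z):
  P1: Z <- C -> B
Condition 1 (no descendant of Z in the set): holds — descendants of Z are {B, G, W}; none are in {L}.
Condition 2 (every backdoor path blocked by {L}):
  P1: open — no interior node is in the conditioning set.
{L} does not satisfy the backdoor criterion.

No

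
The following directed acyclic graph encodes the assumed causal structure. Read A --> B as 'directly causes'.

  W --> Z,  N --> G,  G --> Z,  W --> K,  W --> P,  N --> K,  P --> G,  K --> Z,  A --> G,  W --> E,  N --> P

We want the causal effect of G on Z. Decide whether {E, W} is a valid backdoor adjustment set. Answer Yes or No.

Backdoor paths from G to Z (paths whose first edge points into G):
  P1: G <- N -> P <- W -> K -> Z
  P2: G <- N -> P <- W -> Z
  P3: G <- N -> K <- W -> Z
  P4: G <- N -> K -> Z
  P5: G <- P <- N -> K <- W -> Z
  P6: G <- P <- N -> K -> Z
  P7: G <- P <- W -> K -> Z
  P8: G <- P <- W -> Z
Condition 1 (no descendant of G in the set): holds — descendants of G are {Z}; none are in {E, W}.
Condition 2 (every backdoor path blocked by {E, W}):
  P1: blocked at collider P (neither it nor any descendant is in the conditioning set).
  P2: blocked at collider P (neither it nor any descendant is in the conditioning set).
  P3: blocked at collider K (neither it nor any descendant is in the conditioning set).
  P4: open — no interior node is in the conditioning set.
  P5: blocked at collider K (neither it nor any descendant is in the conditioning set).
  P6: open — no interior node is in the conditioning set.
  P7: blocked at fork node W ∈ conditioning set.
  P8: blocked at fork node W ∈ conditioning set.
{E, W} does not satisfy the backdoor criterion.

No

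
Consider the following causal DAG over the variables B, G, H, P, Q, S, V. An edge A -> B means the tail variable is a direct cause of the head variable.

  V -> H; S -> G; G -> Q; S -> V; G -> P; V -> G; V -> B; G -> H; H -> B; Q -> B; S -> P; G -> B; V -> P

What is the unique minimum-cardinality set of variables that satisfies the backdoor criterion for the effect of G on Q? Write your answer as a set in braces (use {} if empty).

{}

Variables eligible for adjustment (non-descendants of G, excluding G and Q): {S, V}.
Backdoor paths from G to Q:
  P1: G <- S -> V -> H -> B <- Q
  P2: G <- S -> V -> B <- Q
  P3: G <- S -> P <- V -> H -> B <- Q
  P4: G <- S -> P <- V -> B <- Q
  P5: G <- V -> H -> B <- Q
  P6: G <- V -> B <- Q
Each backdoor path contains an unconditioned collider, so every path is already blocked with the empty conditioning set:
  P1: blocked at collider B (neither it nor any descendant is in the conditioning set).
  P2: blocked at collider B (neither it nor any descendant is in the conditioning set).
  P3: blocked at collider P (neither it nor any descendant is in the conditioning set).
  P4: blocked at collider P (neither it nor any descendant is in the conditioning set).
  P5: blocked at collider B (neither it nor any descendant is in the conditioning set).
  P6: blocked at collider B (neither it nor any descendant is in the conditioning set).
The empty set is therefore the unique smallest valid set.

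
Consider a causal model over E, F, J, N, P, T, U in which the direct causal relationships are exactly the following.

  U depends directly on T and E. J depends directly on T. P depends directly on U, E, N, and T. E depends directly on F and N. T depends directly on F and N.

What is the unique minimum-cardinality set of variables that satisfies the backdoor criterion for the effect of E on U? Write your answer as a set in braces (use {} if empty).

{T}

Variables eligible for adjustment (non-descendants of E, excluding E and U): {F, J, N, T}.
Backdoor paths from E to U:
  P1: E <- F -> T <- N -> P <- U
  P2: E <- F -> T -> U
  P3: E <- F -> T -> P <- U
  P4: E <- N -> T -> U
  P5: E <- N -> T -> P <- U
  P6: E <- N -> P <- T -> U
  P7: E <- N -> P <- U
The empty set is not sufficient: P2 (E <- F -> T -> U) has no collider blocking it and no conditioned non-collider, so it is open.
Try {T}:
  P1: blocked at collider P (neither it nor any descendant is in the conditioning set).
  P2: blocked at chain node T ∈ conditioning set.
  P3: blocked at chain node T ∈ conditioning set.
  P4: blocked at chain node T ∈ conditioning set.
  P5: blocked at chain node T ∈ conditioning set.
  P6: blocked at collider P (neither it nor any descendant is in the conditioning set).
  P7: blocked at collider P (neither it nor any descendant is in the conditioning set).
{T} contains no descendant of E and blocks every backdoor path.
No other singleton works — e.g. {F} leaves P4 open — so {T} is the unique smallest valid adjustment set.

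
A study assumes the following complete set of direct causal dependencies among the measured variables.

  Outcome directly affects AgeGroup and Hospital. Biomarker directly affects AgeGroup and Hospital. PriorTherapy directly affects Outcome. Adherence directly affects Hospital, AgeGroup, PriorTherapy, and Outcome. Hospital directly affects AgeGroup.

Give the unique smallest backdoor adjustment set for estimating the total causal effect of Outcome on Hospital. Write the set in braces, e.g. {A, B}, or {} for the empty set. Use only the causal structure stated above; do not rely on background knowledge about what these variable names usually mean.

{Adherence}

Variables eligible for adjustment (non-descendants of Outcome, excluding Outcome and Hospital): {Adherence, Biomarker, PriorTherapy}.
Backdoor paths from Outcome to Hospital:
  P1: Outcome <- Adherence -> Hospital
  P2: Outcome <- Adherence -> AgeGroup <- Biomarker -> Hospital
  P3: Outcome <- Adherence -> AgeGroup <- Hospital
  P4: Outcome <- PriorTherapy <- Adherence -> Hospital
  P5: Outcome <- PriorTherapy <- Adherence -> AgeGroup <- Biomarker -> Hospital
  P6: Outcome <- PriorTherapy <- Adherence -> AgeGroup <- Hospital
The empty set is not sufficient: P1 (Outcome <- Adherence -> Hospital) has no collider blocking it and no conditioned non-collider, so it is open.
Try {Adherence}:
  P1: blocked at fork node Adherence ∈ conditioning set.
  P2: blocked at fork node Adherence ∈ conditioning set.
  P3: blocked at fork node Adherence ∈ conditioning set.
  P4: blocked at fork node Adherence ∈ conditioning set.
  P5: blocked at fork node Adherence ∈ conditioning set.
  P6: blocked at fork node Adherence ∈ conditioning set.
{Adherence} contains no descendant of Outcome and blocks every backdoor path.
No other singleton works — e.g. {PriorTherapy} leaves P1 open — so {Adherence} is the unique smallest valid adjustment set.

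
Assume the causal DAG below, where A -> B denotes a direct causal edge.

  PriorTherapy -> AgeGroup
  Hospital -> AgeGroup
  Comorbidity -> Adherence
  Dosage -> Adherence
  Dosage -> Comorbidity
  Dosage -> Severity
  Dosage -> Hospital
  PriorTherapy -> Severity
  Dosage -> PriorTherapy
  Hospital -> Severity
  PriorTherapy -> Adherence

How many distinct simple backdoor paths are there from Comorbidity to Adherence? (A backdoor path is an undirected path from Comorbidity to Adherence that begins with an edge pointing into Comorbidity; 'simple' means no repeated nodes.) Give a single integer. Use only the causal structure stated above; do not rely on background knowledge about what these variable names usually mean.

A backdoor path from Comorbidity to Adherence is any simple undirected path whose first edge points into Comorbidity (i.e. leaves Comorbidity via a parent).
Parents of Comorbidity: {Dosage}.
Enumerating:
  P1: Comorbidity <- Dosage -> PriorTherapy -> Adherence
  P2: Comorbidity <- Dosage -> Hospital -> AgeGroup <- PriorTherapy -> Adherence
  P3: Comorbidity <- Dosage -> Hospital -> Severity <- PriorTherapy -> Adherence
  P4: Comorbidity <- Dosage -> Severity <- PriorTherapy -> Adherence
  P5: Comorbidity <- Dosage -> Severity <- Hospital -> AgeGroup <- PriorTherapy -> Adherence
  P6: Comorbidity <- Dosage -> Adherence
That exhausts the simple backdoor paths. Count: 6.

6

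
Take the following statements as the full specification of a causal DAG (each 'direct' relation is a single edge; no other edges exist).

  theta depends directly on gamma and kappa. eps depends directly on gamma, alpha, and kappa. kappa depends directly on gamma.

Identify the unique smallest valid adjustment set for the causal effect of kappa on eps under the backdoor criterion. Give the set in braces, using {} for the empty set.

Variables eligible for adjustment (non-descendants of kappa, excluding kappa and eps): {alpha, gamma}.
Backdoor paths from kappa to eps:
  P1: kappa <- gamma -> eps
The empty set is not sufficient: P1 (kappa <- gamma -> eps) has no collider blocking it and no conditioned non-collider, so it is open.
Try {gamma}:
  P1: blocked at fork node gamma ∈ conditioning set.
{gamma} contains no descendant of kappa and blocks every backdoor path.
No other singleton works — e.g. {alpha} leaves P1 open — so {gamma} is the unique smallest valid adjustment set.

{gamma}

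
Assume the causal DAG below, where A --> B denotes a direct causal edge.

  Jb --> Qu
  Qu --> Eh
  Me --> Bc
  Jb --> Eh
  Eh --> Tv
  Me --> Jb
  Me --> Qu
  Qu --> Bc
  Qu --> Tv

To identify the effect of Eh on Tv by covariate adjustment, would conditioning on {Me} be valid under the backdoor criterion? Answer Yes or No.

Backdoor paths from Eh to Tv (paths whose first edge points into Eh):
  P1: Eh <- Jb <- Me -> Qu -> Tv
  P2: Eh <- Jb <- Me -> Bc <- Qu -> Tv
  P3: Eh <- Jb -> Qu -> Tv
  P4: Eh <- Qu -> Tv
Condition 1 (no descendant of Eh in the set): holds — descendants of Eh are {Tv}; none are in {Me}.
Condition 2 (every backdoor path blocked by {Me}):
  P1: blocked at fork node Me ∈ conditioning set.
  P2: blocked at fork node Me ∈ conditioning set.
  P3: open — no interior node is in the conditioning set.
  P4: open — no interior node is in the conditioning set.
{Me} does not satisfy the backdoor criterion.

No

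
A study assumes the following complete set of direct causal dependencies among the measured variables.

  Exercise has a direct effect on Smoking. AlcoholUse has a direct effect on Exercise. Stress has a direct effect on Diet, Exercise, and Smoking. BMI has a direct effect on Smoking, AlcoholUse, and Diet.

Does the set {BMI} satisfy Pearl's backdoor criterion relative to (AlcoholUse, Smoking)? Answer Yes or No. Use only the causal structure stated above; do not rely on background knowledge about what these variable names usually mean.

Yes

Backdoor paths from AlcoholUse to Smoking (paths whose first edge points into AlcoholUse):
  P1: AlcoholUse <- BMI -> Diet <- Stress -> Exercise -> Smoking
  P2: AlcoholUse <- BMI -> Diet <- Stress -> Smoking
  P3: AlcoholUse <- BMI -> Smoking
Condition 1 (no descendant of AlcoholUse in the set): holds — descendants of AlcoholUse are {Exercise, Smoking}; none are in {BMI}.
Condition 2 (every backdoor path blocked by {BMI}):
  P1: blocked at fork node BMI ∈ conditioning set.
  P2: blocked at fork node BMI ∈ conditioning set.
  P3: blocked at fork node BMI ∈ conditioning set.
{BMI} satisfies the backdoor criterion.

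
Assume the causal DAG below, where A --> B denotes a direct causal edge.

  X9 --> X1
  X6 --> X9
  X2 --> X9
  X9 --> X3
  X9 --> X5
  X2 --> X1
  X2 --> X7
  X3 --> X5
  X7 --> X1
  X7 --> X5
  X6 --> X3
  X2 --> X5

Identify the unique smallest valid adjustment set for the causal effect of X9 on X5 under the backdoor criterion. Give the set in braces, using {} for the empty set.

Variables eligible for adjustment (non-descendants of X9, excluding X9 and X5): {X2, X6, X7}.
Backdoor paths from X9 to X5:
  P1: X9 <- X6 -> X3 -> X5
  P2: X9 <- X2 -> X7 -> X5
  P3: X9 <- X2 -> X5
  P4: X9 <- X2 -> X1 <- X7 -> X5
The empty set is not sufficient: P1 (X9 <- X6 -> X3 -> X5) has no collider blocking it and no conditioned non-collider, so it is open.
Try {X2, X6}:
  P1: blocked at fork node X6 ∈ conditioning set.
  P2: blocked at fork node X2 ∈ conditioning set.
  P3: blocked at fork node X2 ∈ conditioning set.
  P4: blocked at fork node X2 ∈ conditioning set.
{X2, X6} contains no descendant of X9 and blocks every backdoor path.
Every element of {X2, X6} is needed (dropping X2 leaves P2 open; dropping X6 leaves P1 open), so no proper subset is valid.
Among all size-2 subsets of the eligible variables, only {X2, X6} blocks every backdoor path, so it is the unique smallest valid adjustment set.

{X2, X6}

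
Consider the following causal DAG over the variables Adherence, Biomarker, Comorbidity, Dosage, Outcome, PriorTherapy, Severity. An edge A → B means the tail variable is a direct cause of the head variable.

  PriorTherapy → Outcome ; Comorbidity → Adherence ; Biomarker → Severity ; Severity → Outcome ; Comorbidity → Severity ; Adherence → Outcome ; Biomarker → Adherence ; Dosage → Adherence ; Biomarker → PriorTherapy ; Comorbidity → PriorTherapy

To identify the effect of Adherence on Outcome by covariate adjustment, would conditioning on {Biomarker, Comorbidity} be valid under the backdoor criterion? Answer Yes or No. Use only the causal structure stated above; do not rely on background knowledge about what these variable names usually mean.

Backdoor paths from Adherence to Outcome (paths whose first edge points into Adherence):
  P1: Adherence <- Comorbidity -> Severity <- Biomarker -> PriorTherapy -> Outcome
  P2: Adherence <- Comorbidity -> Severity -> Outcome
  P3: Adherence <- Comorbidity -> PriorTherapy <- Biomarker -> Severity -> Outcome
  P4: Adherence <- Comorbidity -> PriorTherapy -> Outcome
  P5: Adherence <- Biomarker -> Severity <- Comorbidity -> PriorTherapy -> Outcome
  P6: Adherence <- Biomarker -> Severity -> Outcome
  P7: Adherence <- Biomarker -> PriorTherapy <- Comorbidity -> Severity -> Outcome
  P8: Adherence <- Biomarker -> PriorTherapy -> Outcome
Condition 1 (no descendant of Adherence in the set): holds — descendants of Adherence are {Outcome}; none are in {Biomarker, Comorbidity}.
Condition 2 (every backdoor path blocked by {Biomarker, Comorbidity}):
  P1: blocked at fork node Comorbidity ∈ conditioning set.
  P2: blocked at fork node Comorbidity ∈ conditioning set.
  P3: blocked at fork node Comorbidity ∈ conditioning set.
  P4: blocked at fork node Comorbidity ∈ conditioning set.
  P5: blocked at fork node Biomarker ∈ conditioning set.
  P6: blocked at fork node Biomarker ∈ conditioning set.
  P7: blocked at fork node Biomarker ∈ conditioning set.
  P8: blocked at fork node Biomarker ∈ conditioning set.
{Biomarker, Comorbidity} satisfies the backdoor criterion.

Yes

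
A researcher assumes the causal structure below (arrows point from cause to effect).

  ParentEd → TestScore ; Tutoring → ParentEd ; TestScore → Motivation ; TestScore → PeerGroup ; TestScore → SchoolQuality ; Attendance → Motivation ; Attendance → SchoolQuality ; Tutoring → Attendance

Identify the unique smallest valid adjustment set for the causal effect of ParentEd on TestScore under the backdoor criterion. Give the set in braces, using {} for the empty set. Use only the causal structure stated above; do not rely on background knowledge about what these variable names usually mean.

{}

Variables eligible for adjustment (non-descendants of ParentEd, excluding ParentEd and TestScore): {Attendance, Tutoring}.
Backdoor paths from ParentEd to TestScore:
  P1: ParentEd <- Tutoring -> Attendance -> SchoolQuality <- TestScore
  P2: ParentEd <- Tutoring -> Attendance -> Motivation <- TestScore
Each backdoor path contains an unconditioned collider, so every path is already blocked with the empty conditioning set:
  P1: blocked at collider SchoolQuality (neither it nor any descendant is in the conditioning set).
  P2: blocked at collider Motivation (neither it nor any descendant is in the conditioning set).
The empty set is therefore the unique smallest valid set.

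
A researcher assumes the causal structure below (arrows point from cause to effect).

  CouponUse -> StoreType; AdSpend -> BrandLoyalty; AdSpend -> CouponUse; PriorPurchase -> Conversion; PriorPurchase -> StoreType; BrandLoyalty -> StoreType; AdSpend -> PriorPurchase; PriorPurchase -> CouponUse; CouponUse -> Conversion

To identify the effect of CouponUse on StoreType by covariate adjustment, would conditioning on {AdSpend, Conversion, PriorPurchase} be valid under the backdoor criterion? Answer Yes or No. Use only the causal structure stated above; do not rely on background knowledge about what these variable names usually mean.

No

Backdoor paths from CouponUse to StoreType (paths whose first edge points into CouponUse):
  P1: CouponUse <- AdSpend -> PriorPurchase -> StoreType
  P2: CouponUse <- AdSpend -> BrandLoyalty -> StoreType
  P3: CouponUse <- PriorPurchase <- AdSpend -> BrandLoyalty -> StoreType
  P4: CouponUse <- PriorPurchase -> StoreType
Condition 1 (no descendant of CouponUse in the set): FAILS — Conversion is a descendant of CouponUse.
Condition 2 (every backdoor path blocked by {AdSpend, Conversion, PriorPurchase}):
  P1: blocked at fork node AdSpend ∈ conditioning set.
  P2: blocked at fork node AdSpend ∈ conditioning set.
  P3: blocked at chain node PriorPurchase ∈ conditioning set.
  P4: blocked at fork node PriorPurchase ∈ conditioning set.
{AdSpend, Conversion, PriorPurchase} does not satisfy the backdoor criterion.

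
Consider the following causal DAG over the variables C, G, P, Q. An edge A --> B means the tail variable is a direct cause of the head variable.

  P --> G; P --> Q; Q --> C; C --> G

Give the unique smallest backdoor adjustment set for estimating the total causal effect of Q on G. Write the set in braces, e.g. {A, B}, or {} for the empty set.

{P}

Variables eligible for adjustment (non-descendants of Q, excluding Q and G): {P}.
Backdoor paths from Q to G:
  P1: Q <- P -> G
The empty set is not sufficient: P1 (Q <- P -> G) has no collider blocking it and no conditioned non-collider, so it is open.
Try {P}:
  P1: blocked at fork node P ∈ conditioning set.
{P} contains no descendant of Q and blocks every backdoor path.
{P} is the unique smallest valid adjustment set.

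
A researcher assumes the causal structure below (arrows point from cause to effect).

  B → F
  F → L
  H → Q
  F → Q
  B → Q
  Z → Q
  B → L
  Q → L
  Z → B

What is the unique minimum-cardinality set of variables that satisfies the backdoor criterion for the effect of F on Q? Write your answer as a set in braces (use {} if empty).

Variables eligible for adjustment (non-descendants of F, excluding F and Q): {B, H, Z}.
Backdoor paths from F to Q:
  P1: F <- B <- Z -> Q
  P2: F <- B -> Q
  P3: F <- B -> L <- Q
The empty set is not sufficient: P1 (F <- B <- Z -> Q) has no collider blocking it and no conditioned non-collider, so it is open.
Try {B}:
  P1: blocked at chain node B ∈ conditioning set.
  P2: blocked at fork node B ∈ conditioning set.
  P3: blocked at fork node B ∈ conditioning set.
{B} contains no descendant of F and blocks every backdoor path.
No other singleton works — e.g. {Z} leaves P2 open — so {B} is the unique smallest valid adjustment set.

{B}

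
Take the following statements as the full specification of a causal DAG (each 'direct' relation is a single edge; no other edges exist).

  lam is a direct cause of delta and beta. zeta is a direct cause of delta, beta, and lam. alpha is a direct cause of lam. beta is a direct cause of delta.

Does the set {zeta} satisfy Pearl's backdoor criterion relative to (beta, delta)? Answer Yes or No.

No

Backdoor paths from beta to delta (paths whose first edge points into beta):
  P1: beta <- zeta -> lam -> delta
  P2: beta <- zeta -> delta
  P3: beta <- lam <- zeta -> delta
  P4: beta <- lam -> delta
Condition 1 (no descendant of beta in the set): holds — descendants of beta are {delta}; none are in {zeta}.
Condition 2 (every backdoor path blocked by {zeta}):
  P1: blocked at fork node zeta ∈ conditioning set.
  P2: blocked at fork node zeta ∈ conditioning set.
  P3: blocked at fork node zeta ∈ conditioning set.
  P4: open — no interior node is in the conditioning set.
{zeta} does not satisfy the backdoor criterion.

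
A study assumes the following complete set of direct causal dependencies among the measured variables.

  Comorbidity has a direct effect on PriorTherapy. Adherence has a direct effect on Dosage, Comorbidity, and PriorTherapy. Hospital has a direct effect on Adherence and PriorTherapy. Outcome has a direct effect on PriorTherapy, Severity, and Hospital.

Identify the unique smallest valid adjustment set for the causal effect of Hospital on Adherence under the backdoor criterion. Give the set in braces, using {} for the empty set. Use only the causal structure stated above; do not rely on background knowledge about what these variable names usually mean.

Variables eligible for adjustment (non-descendants of Hospital, excluding Hospital and Adherence): {Outcome, Severity}.
Backdoor paths from Hospital to Adherence:
  P1: Hospital <- Outcome -> PriorTherapy <- Adherence
  P2: Hospital <- Outcome -> PriorTherapy <- Comorbidity <- Adherence
Each backdoor path contains an unconditioned collider, so every path is already blocked with the empty conditioning set:
  P1: blocked at collider PriorTherapy (neither it nor any descendant is in the conditioning set).
  P2: blocked at collider PriorTherapy (neither it nor any descendant is in the conditioning set).
The empty set is therefore the unique smallest valid set.

{}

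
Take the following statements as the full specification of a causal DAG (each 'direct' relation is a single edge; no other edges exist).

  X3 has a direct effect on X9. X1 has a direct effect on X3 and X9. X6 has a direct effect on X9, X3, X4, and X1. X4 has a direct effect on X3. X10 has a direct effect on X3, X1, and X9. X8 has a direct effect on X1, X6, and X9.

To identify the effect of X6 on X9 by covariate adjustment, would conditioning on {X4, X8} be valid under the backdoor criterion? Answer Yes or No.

Backdoor paths from X6 to X9 (paths whose first edge points into X6):
  P1: X6 <- X8 -> X1 <- X10 -> X3 -> X9
  P2: X6 <- X8 -> X1 <- X10 -> X9
  P3: X6 <- X8 -> X1 -> X3 <- X10 -> X9
  P4: X6 <- X8 -> X1 -> X3 -> X9
  P5: X6 <- X8 -> X1 -> X9
  P6: X6 <- X8 -> X9
Condition 1 (no descendant of X6 in the set): FAILS — X4 is a descendant of X6.
Condition 2 (every backdoor path blocked by {X4, X8}):
  P1: blocked at fork node X8 ∈ conditioning set.
  P2: blocked at fork node X8 ∈ conditioning set.
  P3: blocked at fork node X8 ∈ conditioning set.
  P4: blocked at fork node X8 ∈ conditioning set.
  P5: blocked at fork node X8 ∈ conditioning set.
  P6: blocked at fork node X8 ∈ conditioning set.
{X4, X8} does not satisfy the backdoor criterion.

No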